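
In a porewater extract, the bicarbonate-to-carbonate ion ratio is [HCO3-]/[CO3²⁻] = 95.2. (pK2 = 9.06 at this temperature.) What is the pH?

pH = 7.08

From K2 = [H⁺][CO3²⁻]/[HCO3-]:  pH = pK2 − log₁₀([HCO3-]/[CO3²⁻])
log₁₀(95.2) = +1.979
pH = 9.06 − (+1.979) = 7.08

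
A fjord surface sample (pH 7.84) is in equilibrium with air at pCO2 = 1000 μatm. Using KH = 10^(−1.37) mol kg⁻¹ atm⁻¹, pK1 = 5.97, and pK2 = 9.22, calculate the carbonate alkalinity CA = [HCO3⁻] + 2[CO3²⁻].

[CO2*] = KH · pCO2 = 10^(−1.37) × 1000×10^-6 = 4.266×10^-5 mol/kg
α₀ = 1/(1 + K1/[H⁺] + K1K2/[H⁺]²) = 1/(1 + 10^+1.87 + 10^+0.49) = 0.01278
DIC = [CO2*]/α₀ = 4.266×10^-5 / 0.01278 = 3.337 mmol/kg
CA = (α₁ + 2α₂)·DIC = (0.9477 + 2×0.03951) × 3.337 = 3.43 mmol/kg

CA = 3.43 mmol/kg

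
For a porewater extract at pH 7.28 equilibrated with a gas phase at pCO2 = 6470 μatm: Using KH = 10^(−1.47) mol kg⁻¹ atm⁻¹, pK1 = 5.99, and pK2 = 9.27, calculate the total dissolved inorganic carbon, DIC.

[CO2*] = KH · pCO2 = 10^(−1.47) × 6470×10^-6 = 2.192×10^-4 mol/kg
α₀ = 1/(1 + K1/[H⁺] + K1K2/[H⁺]²) = 1/(1 + 10^+1.29 + 10^-0.70) = 0.04831
DIC = [CO2*]/α₀ = 2.192×10^-4 / 0.04831 = 4.54 mmol/kg

DIC = 4.54 mmol/kg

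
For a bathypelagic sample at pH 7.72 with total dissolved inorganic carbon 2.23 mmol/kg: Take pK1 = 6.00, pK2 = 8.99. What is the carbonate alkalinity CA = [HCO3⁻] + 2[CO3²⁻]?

CA = [HCO3⁻] + 2[CO3²⁻] = (α₁ + 2α₂)·DIC
At pH 7.72: [H⁺]/K1 = 10^-1.72 = 0.019055, K2/[H⁺] = 10^-1.27 = 0.053703
α₁ = 1/(1 + 0.019055 + 0.053703) = 1/1.0728 = 0.9322; α₂ = α₁·K2/[H⁺] = 0.05006
α₁ + 2α₂ = 1.0323
CA = 1.0323 × 2.23 = 2.30 mmol/kg

CA = 2.30 mmol/kg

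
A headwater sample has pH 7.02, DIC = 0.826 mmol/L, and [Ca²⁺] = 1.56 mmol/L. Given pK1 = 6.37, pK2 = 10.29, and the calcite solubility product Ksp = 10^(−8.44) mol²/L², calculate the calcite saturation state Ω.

Ω = 0.156

α₂ = 1 / (1 + [H⁺]/K2 + [H⁺]²/(K1K2)) = 1 / (1 + 10^+3.27 + 10^+2.62)
   = 1 / (1 + 1862.1 + 416.87) = 1/2280.0 = 0.0004386
[CO3²⁻] = α₂ × DIC = 0.0004386 × 0.826 = 0.0003623 mmol/L = 0.3623 μmol/L
Ksp = 10^(−8.44) = 3.631×10^-9
Ω = [Ca²⁺][CO3²⁻]/Ksp = (1.56×10^-3)(3.623×10^-7) / 3.631×10^-9 = 0.156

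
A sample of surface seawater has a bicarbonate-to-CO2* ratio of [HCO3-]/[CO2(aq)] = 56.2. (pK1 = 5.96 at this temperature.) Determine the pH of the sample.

pH = 7.71

From K1 = [H⁺][HCO3-]/[CO2(aq)]:  pH = pK1 + log₁₀([HCO3-]/[CO2(aq)])
log₁₀(56.2) = +1.750
pH = 5.96 + (+1.750) = 7.71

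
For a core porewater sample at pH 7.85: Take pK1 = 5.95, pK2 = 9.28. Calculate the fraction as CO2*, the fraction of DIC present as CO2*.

α₀ = 0.0120

α₀ = 1 / (1 + K1/[H⁺] + K1K2/[H⁺]²) = 1 / (1 + 10^+1.90 + 10^+0.47)
   = 1 / (1 + 79.433 + 2.9512) = 1/83.384 = 0.01199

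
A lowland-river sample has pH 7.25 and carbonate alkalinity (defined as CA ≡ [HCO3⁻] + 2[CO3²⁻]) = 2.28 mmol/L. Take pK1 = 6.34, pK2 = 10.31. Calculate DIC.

CA = [HCO3⁻] + 2[CO3²⁻] = (α₁ + 2α₂)·DIC
At pH 7.25: [H⁺]/K1 = 10^-0.91 = 0.12303, K2/[H⁺] = 10^-3.06 = 0.00087096
α₁ = 1/(1 + 0.12303 + 0.00087096) = 1/1.1239 = 0.8898; α₂ = α₁·K2/[H⁺] = 0.0007749
α₁ + 2α₂ = 0.8913
DIC = CA / (α₁ + 2α₂) = 2.28 / 0.8913 = 2.56 mmol/L

DIC = 2.56 mmol/L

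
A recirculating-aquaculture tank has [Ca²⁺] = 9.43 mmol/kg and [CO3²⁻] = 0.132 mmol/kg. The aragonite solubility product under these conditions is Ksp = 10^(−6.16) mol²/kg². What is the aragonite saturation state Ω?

Ksp = 10^(−6.16) = 6.918×10^-7
Ω = [Ca²⁺][CO3²⁻]/Ksp = (9.43×10^-3)(0.132×10^-3) / 6.918×10^-7 = 1.80

Ω = 1.80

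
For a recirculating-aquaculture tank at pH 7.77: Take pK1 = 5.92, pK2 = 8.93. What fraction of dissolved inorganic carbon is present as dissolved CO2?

α₀ = 1 / (1 + K1/[H⁺] + K1K2/[H⁺]²) = 1 / (1 + 10^+1.85 + 10^+0.69)
   = 1 / (1 + 70.795 + 4.8978) = 1/76.692 = 0.01304

α₀ = 0.0130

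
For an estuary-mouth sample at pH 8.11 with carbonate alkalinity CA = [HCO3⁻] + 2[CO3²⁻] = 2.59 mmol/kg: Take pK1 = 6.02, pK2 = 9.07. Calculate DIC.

CA = [HCO3⁻] + 2[CO3²⁻] = (α₁ + 2α₂)·DIC
At pH 8.11: [H⁺]/K1 = 10^-2.09 = 0.0081283, K2/[H⁺] = 10^-0.96 = 0.10965
α₁ = 1/(1 + 0.0081283 + 0.10965) = 1/1.1178 = 0.8946; α₂ = α₁·K2/[H⁺] = 0.09809
α₁ + 2α₂ = 1.0908
DIC = CA / (α₁ + 2α₂) = 2.59 / 1.0908 = 2.37 mmol/kg

DIC = 2.37 mmol/kg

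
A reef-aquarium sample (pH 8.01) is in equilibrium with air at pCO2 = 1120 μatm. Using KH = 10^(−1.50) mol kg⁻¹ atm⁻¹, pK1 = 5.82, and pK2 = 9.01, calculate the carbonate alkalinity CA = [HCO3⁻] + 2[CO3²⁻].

[CO2*] = KH · pCO2 = 10^(−1.50) × 1120×10^-6 = 3.542×10^-5 mol/kg
α₀ = 1/(1 + K1/[H⁺] + K1K2/[H⁺]²) = 1/(1 + 10^+2.19 + 10^+1.19) = 0.005835
DIC = [CO2*]/α₀ = 3.542×10^-5 / 0.005835 = 6.069 mmol/kg
CA = (α₁ + 2α₂)·DIC = (0.9038 + 2×0.09038) × 6.069 = 6.58 mmol/kg

CA = 6.58 mmol/kg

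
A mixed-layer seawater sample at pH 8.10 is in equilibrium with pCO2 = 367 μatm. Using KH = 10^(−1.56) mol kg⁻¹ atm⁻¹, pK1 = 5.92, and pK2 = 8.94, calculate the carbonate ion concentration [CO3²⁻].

[CO2*] = KH · pCO2 = 10^(−1.56) × 367×10^-6 = 1.011×10^-5 mol/kg
α₀ = 1/(1 + K1/[H⁺] + K1K2/[H⁺]²) = 1/(1 + 10^+2.18 + 10^+1.34) = 0.005739
DIC = [CO2*]/α₀ = 1.011×10^-5 / 0.005739 = 1.761 mmol/kg
[CO3²⁻] = α₂·DIC; α₂ = 0.1256, so [CO3²⁻] = 0.1256 × 1.761 = 0.221 mmol/kg

[CO3²⁻] = 0.221 mmol/kg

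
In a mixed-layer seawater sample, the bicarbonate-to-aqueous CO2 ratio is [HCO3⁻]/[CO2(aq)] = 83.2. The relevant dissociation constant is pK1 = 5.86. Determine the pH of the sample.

pH = 7.78

From K1 = [H⁺][HCO3⁻]/[CO2(aq)]:  pH = pK1 + log₁₀([HCO3⁻]/[CO2(aq)])
log₁₀(83.2) = +1.920
pH = 5.86 + (+1.920) = 7.78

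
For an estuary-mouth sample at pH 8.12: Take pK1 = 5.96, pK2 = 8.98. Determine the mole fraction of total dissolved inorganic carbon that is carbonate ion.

α₂ = 1 / (1 + [H⁺]/K2 + [H⁺]²/(K1K2)) = 1 / (1 + 10^+0.86 + 10^-1.30)
   = 1 / (1 + 7.2444 + 0.050119) = 1/8.2945 = 0.1206

α₂ = 0.121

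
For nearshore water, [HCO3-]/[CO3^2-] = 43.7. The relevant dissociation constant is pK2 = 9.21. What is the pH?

From K2 = [H⁺][CO3^2-]/[HCO3-]:  pH = pK2 − log₁₀([HCO3-]/[CO3^2-])
log₁₀(43.7) = +1.640
pH = 9.21 − (+1.640) = 7.57

pH = 7.57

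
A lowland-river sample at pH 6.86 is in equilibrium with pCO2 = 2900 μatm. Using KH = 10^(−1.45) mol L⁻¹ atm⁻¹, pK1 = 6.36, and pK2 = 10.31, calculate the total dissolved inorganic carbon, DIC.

DIC = 0.428 mmol/L

[CO2*] = KH · pCO2 = 10^(−1.45) × 2900×10^-6 = 1.029×10^-4 mol/L
α₀ = 1/(1 + K1/[H⁺] + K1K2/[H⁺]²) = 1/(1 + 10^+0.50 + 10^-2.95) = 0.2402
DIC = [CO2*]/α₀ = 1.029×10^-4 / 0.2402 = 0.428 mmol/L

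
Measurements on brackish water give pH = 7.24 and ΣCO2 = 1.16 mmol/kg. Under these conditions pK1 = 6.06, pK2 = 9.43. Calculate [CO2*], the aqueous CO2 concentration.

[CO2*] = 0.0715 mmol/kg

α₀ = 1 / (1 + K1/[H⁺] + K1K2/[H⁺]²) = 1 / (1 + 10^+1.18 + 10^-1.01)
   = 1 / (1 + 15.136 + 0.097724) = 1/16.233 = 0.06160
[CO2*] = α₀ × DIC = 0.06160 × 1.16 = 0.0715 mmol/kg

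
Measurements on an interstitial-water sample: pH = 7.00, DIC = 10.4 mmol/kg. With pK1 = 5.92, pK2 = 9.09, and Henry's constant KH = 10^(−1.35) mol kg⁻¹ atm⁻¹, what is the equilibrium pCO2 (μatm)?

α₀ = 1 / (1 + K1/[H⁺] + K1K2/[H⁺]²) = 1 / (1 + 10^+1.08 + 10^-1.01)
   = 1 / (1 + 12.023 + 0.097724) = 1/13.120 = 0.07622
[CO2*] = α₀ × DIC = 0.07622 × 10.4 = 0.7927 mmol/kg
pCO2 = [CO2*]/KH = 7.927×10^-4 / 4.467×10^-2 = 1.77×10^4 μatm

pCO2 = 1.77×10^4 μatm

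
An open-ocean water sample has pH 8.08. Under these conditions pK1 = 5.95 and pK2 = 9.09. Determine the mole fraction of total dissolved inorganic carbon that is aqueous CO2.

α₀ = 1 / (1 + K1/[H⁺] + K1K2/[H⁺]²) = 1 / (1 + 10^+2.13 + 10^+1.12)
   = 1 / (1 + 134.90 + 13.183) = 1/149.08 = 0.006708

α₀ = 0.00671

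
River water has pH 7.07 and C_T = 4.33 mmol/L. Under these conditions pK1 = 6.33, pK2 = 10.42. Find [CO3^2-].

[CO3²⁻] = 1.64 μmol/L

α₂ = 1 / (1 + [H⁺]/K2 + [H⁺]²/(K1K2)) = 1 / (1 + 10^+3.35 + 10^+2.61)
   = 1 / (1 + 2238.7 + 407.38) = 1/2647.1 = 0.0003778
[CO3²⁻] = α₂ × DIC = 0.0003778 × 4.33 = 0.00164 mmol/L = 1.64 μmol/L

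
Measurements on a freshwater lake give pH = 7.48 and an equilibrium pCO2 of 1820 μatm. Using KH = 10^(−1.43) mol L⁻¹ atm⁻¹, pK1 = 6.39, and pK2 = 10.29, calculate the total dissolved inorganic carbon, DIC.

[CO2*] = KH · pCO2 = 10^(−1.43) × 1820×10^-6 = 6.762×10^-5 mol/L
α₀ = 1/(1 + K1/[H⁺] + K1K2/[H⁺]²) = 1/(1 + 10^+1.09 + 10^-1.72) = 0.07507
DIC = [CO2*]/α₀ = 6.762×10^-5 / 0.07507 = 0.901 mmol/L

DIC = 0.901 mmol/L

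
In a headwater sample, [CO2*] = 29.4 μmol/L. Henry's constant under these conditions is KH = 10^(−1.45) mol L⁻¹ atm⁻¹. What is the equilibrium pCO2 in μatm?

KH = 10^(−1.45) = 3.548×10^-2 mol L⁻¹ atm⁻¹
pCO2 = [CO2*]/KH = 29.4×10^-6 / 3.548×10^-2 = 8.29×10^-4 atm = 829 μatm

pCO2 = 829 μatm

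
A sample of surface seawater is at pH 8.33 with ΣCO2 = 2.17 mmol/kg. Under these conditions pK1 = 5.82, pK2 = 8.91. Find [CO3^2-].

[CO3²⁻] = 0.451 mmol/kg

α₂ = 1 / (1 + [H⁺]/K2 + [H⁺]²/(K1K2)) = 1 / (1 + 10^+0.58 + 10^-1.93)
   = 1 / (1 + 3.8019 + 0.011749) = 1/4.8136 = 0.2077
[CO3²⁻] = α₂ × DIC = 0.2077 × 2.17 = 0.451 mmol/kg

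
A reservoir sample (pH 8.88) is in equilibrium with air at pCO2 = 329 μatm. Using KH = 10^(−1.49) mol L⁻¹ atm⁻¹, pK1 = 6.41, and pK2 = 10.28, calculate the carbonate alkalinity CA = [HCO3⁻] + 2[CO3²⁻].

[CO2*] = KH · pCO2 = 10^(−1.49) × 329×10^-6 = 1.065×10^-5 mol/L
α₀ = 1/(1 + K1/[H⁺] + K1K2/[H⁺]²) = 1/(1 + 10^+2.47 + 10^+1.07) = 0.003248
DIC = [CO2*]/α₀ = 1.065×10^-5 / 0.003248 = 3.278 mmol/L
CA = (α₁ + 2α₂)·DIC = (0.9586 + 2×0.03816) × 3.278 = 3.39 mmol/L

CA = 3.39 mmol/L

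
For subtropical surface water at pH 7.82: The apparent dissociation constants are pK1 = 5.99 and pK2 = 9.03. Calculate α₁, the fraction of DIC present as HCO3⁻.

α₁ = 1 / (1 + [H⁺]/K1 + K2/[H⁺]) = 1 / (1 + 10^-1.83 + 10^-1.21)
   = 1 / (1 + 0.014791 + 0.061660) = 1/1.0765 = 0.9290

α₁ = 0.929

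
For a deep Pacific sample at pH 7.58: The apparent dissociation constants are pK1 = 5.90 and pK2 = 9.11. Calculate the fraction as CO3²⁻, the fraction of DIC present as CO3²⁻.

α₂ = 1 / (1 + [H⁺]/K2 + [H⁺]²/(K1K2)) = 1 / (1 + 10^+1.53 + 10^-0.15)
   = 1 / (1 + 33.884 + 0.70795) = 1/35.592 = 0.02810

α₂ = 0.0281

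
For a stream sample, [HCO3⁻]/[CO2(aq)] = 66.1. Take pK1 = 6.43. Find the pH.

pH = 8.25

From K1 = [H⁺][HCO3⁻]/[CO2(aq)]:  pH = pK1 + log₁₀([HCO3⁻]/[CO2(aq)])
log₁₀(66.1) = +1.820
pH = 6.43 + (+1.820) = 8.25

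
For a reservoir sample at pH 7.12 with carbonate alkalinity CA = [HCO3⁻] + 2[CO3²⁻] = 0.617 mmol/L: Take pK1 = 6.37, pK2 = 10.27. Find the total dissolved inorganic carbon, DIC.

CA = [HCO3⁻] + 2[CO3²⁻] = (α₁ + 2α₂)·DIC
At pH 7.12: [H⁺]/K1 = 10^-0.75 = 0.17783, K2/[H⁺] = 10^-3.15 = 0.00070795
α₁ = 1/(1 + 0.17783 + 0.00070795) = 1/1.1785 = 0.8485; α₂ = α₁·K2/[H⁺] = 0.0006007
α₁ + 2α₂ = 0.8497
DIC = CA / (α₁ + 2α₂) = 0.617 / 0.8497 = 0.726 mmol/L

DIC = 0.726 mmol/L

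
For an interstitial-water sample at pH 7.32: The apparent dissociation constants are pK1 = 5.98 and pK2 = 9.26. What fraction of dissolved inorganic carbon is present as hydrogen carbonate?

α₁ = 0.946

α₁ = 1 / (1 + [H⁺]/K1 + K2/[H⁺]) = 1 / (1 + 10^-1.34 + 10^-1.94)
   = 1 / (1 + 0.045709 + 0.011482) = 1/1.0572 = 0.9459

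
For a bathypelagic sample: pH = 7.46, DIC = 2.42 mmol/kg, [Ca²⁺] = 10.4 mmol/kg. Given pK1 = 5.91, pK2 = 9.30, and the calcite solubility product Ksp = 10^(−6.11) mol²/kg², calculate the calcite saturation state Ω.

Ω = 0.449

α₂ = 1 / (1 + [H⁺]/K2 + [H⁺]²/(K1K2)) = 1 / (1 + 10^+1.84 + 10^+0.29)
   = 1 / (1 + 69.183 + 1.9498) = 1/72.133 = 0.01386
[CO3²⁻] = α₂ × DIC = 0.01386 × 2.42 = 0.03355 mmol/kg
Ksp = 10^(−6.11) = 7.762×10^-7
Ω = [Ca²⁺][CO3²⁻]/Ksp = (10.4×10^-3)(3.355×10^-5) / 7.762×10^-7 = 0.449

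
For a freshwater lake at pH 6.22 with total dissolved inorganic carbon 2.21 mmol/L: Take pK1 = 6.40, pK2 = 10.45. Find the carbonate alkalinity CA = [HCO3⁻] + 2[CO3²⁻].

CA = [HCO3⁻] + 2[CO3²⁻] = (α₁ + 2α₂)·DIC
At pH 6.22: [H⁺]/K1 = 10^0.18 = 1.5136, K2/[H⁺] = 10^-4.23 = 5.8884×10^-5
α₁ = 1/(1 + 1.5136 + 5.8884×10^-5) = 1/2.5136 = 0.3978; α₂ = α₁·K2/[H⁺] = 2.343×10^-5
α₁ + 2α₂ = 0.3979
CA = 0.3979 × 2.21 = 0.879 mmol/L

CA = 0.879 mmol/L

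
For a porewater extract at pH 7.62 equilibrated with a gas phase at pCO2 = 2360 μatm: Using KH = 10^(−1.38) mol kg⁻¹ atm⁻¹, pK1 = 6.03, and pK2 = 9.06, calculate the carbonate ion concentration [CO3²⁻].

[CO3²⁻] = 0.139 mmol/kg

[CO2*] = KH · pCO2 = 10^(−1.38) × 2360×10^-6 = 9.838×10^-5 mol/kg
α₀ = 1/(1 + K1/[H⁺] + K1K2/[H⁺]²) = 1/(1 + 10^+1.59 + 10^+0.15) = 0.02420
DIC = [CO2*]/α₀ = 9.838×10^-5 / 0.02420 = 4.065 mmol/kg
[CO3²⁻] = α₂·DIC; α₂ = 0.03419, so [CO3²⁻] = 0.03419 × 4.065 = 0.139 mmol/kg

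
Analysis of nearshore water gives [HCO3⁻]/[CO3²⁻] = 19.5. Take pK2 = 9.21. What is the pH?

pH = 7.92

From K2 = [H⁺][CO3²⁻]/[HCO3⁻]:  pH = pK2 − log₁₀([HCO3⁻]/[CO3²⁻])
log₁₀(19.5) = +1.290
pH = 9.21 − (+1.290) = 7.92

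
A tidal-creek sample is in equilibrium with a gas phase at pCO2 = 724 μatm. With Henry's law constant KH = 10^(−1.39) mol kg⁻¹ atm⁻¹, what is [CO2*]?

[CO2*] = 29.5 μmol/kg

KH = 10^(−1.39) = 4.074×10^-2 mol kg⁻¹ atm⁻¹
[CO2*] = KH · pCO2 = 4.074×10^-2 × 724×10^-6 atm = 2.95×10^-5 mol/kg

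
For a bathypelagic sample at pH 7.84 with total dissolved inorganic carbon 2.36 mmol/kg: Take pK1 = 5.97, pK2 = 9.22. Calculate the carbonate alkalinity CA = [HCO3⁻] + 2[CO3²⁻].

CA = 2.42 mmol/kg

CA = [HCO3⁻] + 2[CO3²⁻] = (α₁ + 2α₂)·DIC
At pH 7.84: [H⁺]/K1 = 10^-1.87 = 0.013490, K2/[H⁺] = 10^-1.38 = 0.041687
α₁ = 1/(1 + 0.013490 + 0.041687) = 1/1.0552 = 0.9477; α₂ = α₁·K2/[H⁺] = 0.03951
α₁ + 2α₂ = 1.0267
CA = 1.0267 × 2.36 = 2.42 mmol/kg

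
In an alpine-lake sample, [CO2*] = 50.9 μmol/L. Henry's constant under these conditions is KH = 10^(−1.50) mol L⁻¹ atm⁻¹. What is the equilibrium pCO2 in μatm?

pCO2 = 1610 μatm

KH = 10^(−1.50) = 3.162×10^-2 mol L⁻¹ atm⁻¹
pCO2 = [CO2*]/KH = 50.9×10^-6 / 3.162×10^-2 = 1.61×10^-3 atm = 1610 μatm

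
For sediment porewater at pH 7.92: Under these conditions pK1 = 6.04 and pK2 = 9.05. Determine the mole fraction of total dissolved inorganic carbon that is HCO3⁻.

α₁ = 0.920

α₁ = 1 / (1 + [H⁺]/K1 + K2/[H⁺]) = 1 / (1 + 10^-1.88 + 10^-1.13)
   = 1 / (1 + 0.013183 + 0.074131) = 1/1.0873 = 0.9197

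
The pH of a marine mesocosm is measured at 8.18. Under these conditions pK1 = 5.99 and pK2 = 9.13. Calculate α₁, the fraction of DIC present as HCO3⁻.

α₁ = 1 / (1 + [H⁺]/K1 + K2/[H⁺]) = 1 / (1 + 10^-2.19 + 10^-0.95)
   = 1 / (1 + 0.0064565 + 0.11220) = 1/1.1187 = 0.8939

α₁ = 0.894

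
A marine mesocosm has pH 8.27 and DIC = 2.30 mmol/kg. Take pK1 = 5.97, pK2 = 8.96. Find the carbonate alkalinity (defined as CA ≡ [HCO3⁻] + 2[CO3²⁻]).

CA = 2.68 mmol/kg

CA = [HCO3⁻] + 2[CO3²⁻] = (α₁ + 2α₂)·DIC
At pH 8.27: [H⁺]/K1 = 10^-2.30 = 0.0050119, K2/[H⁺] = 10^-0.69 = 0.20417
α₁ = 1/(1 + 0.0050119 + 0.20417) = 1/1.2092 = 0.8270; α₂ = α₁·K2/[H⁺] = 0.1689
α₁ + 2α₂ = 1.1647
CA = 1.1647 × 2.30 = 2.68 mmol/kg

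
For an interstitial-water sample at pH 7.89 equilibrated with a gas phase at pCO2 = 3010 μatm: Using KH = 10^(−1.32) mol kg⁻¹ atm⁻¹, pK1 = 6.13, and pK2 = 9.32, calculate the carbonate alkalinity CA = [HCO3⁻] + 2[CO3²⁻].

[CO2*] = KH · pCO2 = 10^(−1.32) × 3010×10^-6 = 1.441×10^-4 mol/kg
α₀ = 1/(1 + K1/[H⁺] + K1K2/[H⁺]²) = 1/(1 + 10^+1.76 + 10^+0.33) = 0.01648
DIC = [CO2*]/α₀ = 1.441×10^-4 / 0.01648 = 8.742 mmol/kg
CA = (α₁ + 2α₂)·DIC = (0.9483 + 2×0.03523) × 8.742 = 8.91 mmol/kg

CA = 8.91 mmol/kg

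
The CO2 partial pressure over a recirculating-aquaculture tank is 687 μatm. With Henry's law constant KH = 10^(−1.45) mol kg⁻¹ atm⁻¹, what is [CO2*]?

[CO2*] = 24.4 μmol/kg

KH = 10^(−1.45) = 3.548×10^-2 mol kg⁻¹ atm⁻¹
[CO2*] = KH · pCO2 = 3.548×10^-2 × 687×10^-6 atm = 2.44×10^-5 mol/kg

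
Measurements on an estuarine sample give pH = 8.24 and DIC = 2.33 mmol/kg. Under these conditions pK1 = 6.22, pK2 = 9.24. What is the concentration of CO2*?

α₀ = 1 / (1 + K1/[H⁺] + K1K2/[H⁺]²) = 1 / (1 + 10^+2.02 + 10^+1.02)
   = 1 / (1 + 104.71 + 10.471) = 1/116.18 = 0.008607
[CO2*] = α₀ × DIC = 0.008607 × 2.33 = 0.0201 mmol/kg

[CO2*] = 0.0201 mmol/kg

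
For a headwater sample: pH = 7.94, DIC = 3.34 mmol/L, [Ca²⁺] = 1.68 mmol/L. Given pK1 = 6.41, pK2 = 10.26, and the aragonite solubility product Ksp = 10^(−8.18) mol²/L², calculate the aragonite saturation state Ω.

Ω = 3.93

α₂ = 1 / (1 + [H⁺]/K2 + [H⁺]²/(K1K2)) = 1 / (1 + 10^+2.32 + 10^+0.79)
   = 1 / (1 + 208.93 + 6.1660) = 1/216.10 = 0.004628
[CO3²⁻] = α₂ × DIC = 0.004628 × 3.34 = 0.01546 mmol/L = 15.46 μmol/L
Ksp = 10^(−8.18) = 6.607×10^-9
Ω = [Ca²⁺][CO3²⁻]/Ksp = (1.68×10^-3)(1.546×10^-5) / 6.607×10^-9 = 3.93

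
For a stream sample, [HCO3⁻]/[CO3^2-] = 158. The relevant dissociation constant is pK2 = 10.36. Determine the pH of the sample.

From K2 = [H⁺][CO3^2-]/[HCO3⁻]:  pH = pK2 − log₁₀([HCO3⁻]/[CO3^2-])
log₁₀(158) = +2.199
pH = 10.36 − (+2.199) = 8.16

pH = 8.16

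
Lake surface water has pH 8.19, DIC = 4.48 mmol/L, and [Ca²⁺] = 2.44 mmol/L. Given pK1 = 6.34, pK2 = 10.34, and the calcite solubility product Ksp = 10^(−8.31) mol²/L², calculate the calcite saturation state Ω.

α₂ = 1 / (1 + [H⁺]/K2 + [H⁺]²/(K1K2)) = 1 / (1 + 10^+2.15 + 10^+0.30)
   = 1 / (1 + 141.25 + 1.9953) = 1/144.25 = 0.006932
[CO3²⁻] = α₂ × DIC = 0.006932 × 4.48 = 0.03106 mmol/L
Ksp = 10^(−8.31) = 4.898×10^-9
Ω = [Ca²⁺][CO3²⁻]/Ksp = (2.44×10^-3)(3.106×10^-5) / 4.898×10^-9 = 15.5

Ω = 15.5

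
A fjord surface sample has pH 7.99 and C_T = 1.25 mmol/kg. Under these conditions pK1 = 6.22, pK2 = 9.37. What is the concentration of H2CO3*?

[CO2*] = 0.0201 mmol/kg

α₀ = 1 / (1 + K1/[H⁺] + K1K2/[H⁺]²) = 1 / (1 + 10^+1.77 + 10^+0.39)
   = 1 / (1 + 58.884 + 2.4547) = 1/62.339 = 0.01604
[CO2*] = α₀ × DIC = 0.01604 × 1.25 = 0.0201 mmol/kg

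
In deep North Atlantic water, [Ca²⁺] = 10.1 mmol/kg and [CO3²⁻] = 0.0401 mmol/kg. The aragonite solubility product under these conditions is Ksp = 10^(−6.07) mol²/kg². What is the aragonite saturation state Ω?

Ω = 0.476

Ksp = 10^(−6.07) = 8.511×10^-7
Ω = [Ca²⁺][CO3²⁻]/Ksp = (10.1×10^-3)(0.0401×10^-3) / 8.511×10^-7 = 0.476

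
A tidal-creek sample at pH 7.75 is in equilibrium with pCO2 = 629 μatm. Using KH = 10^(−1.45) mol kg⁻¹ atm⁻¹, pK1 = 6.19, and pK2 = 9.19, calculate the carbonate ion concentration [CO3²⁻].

[CO3²⁻] = 0.0294 mmol/kg

[CO2*] = KH · pCO2 = 10^(−1.45) × 629×10^-6 = 2.232×10^-5 mol/kg
α₀ = 1/(1 + K1/[H⁺] + K1K2/[H⁺]²) = 1/(1 + 10^+1.56 + 10^+0.12) = 0.02589
DIC = [CO2*]/α₀ = 2.232×10^-5 / 0.02589 = 0.8620 mmol/kg
[CO3²⁻] = α₂·DIC; α₂ = 0.03413, so [CO3²⁻] = 0.03413 × 0.8620 = 0.0294 mmol/kg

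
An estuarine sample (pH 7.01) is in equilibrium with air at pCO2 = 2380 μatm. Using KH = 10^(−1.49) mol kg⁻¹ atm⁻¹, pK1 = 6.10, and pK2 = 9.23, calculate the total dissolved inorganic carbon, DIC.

DIC = 0.707 mmol/kg

[CO2*] = KH · pCO2 = 10^(−1.49) × 2380×10^-6 = 7.702×10^-5 mol/kg
α₀ = 1/(1 + K1/[H⁺] + K1K2/[H⁺]²) = 1/(1 + 10^+0.91 + 10^-1.31) = 0.1090
DIC = [CO2*]/α₀ = 7.702×10^-5 / 0.1090 = 0.707 mmol/kg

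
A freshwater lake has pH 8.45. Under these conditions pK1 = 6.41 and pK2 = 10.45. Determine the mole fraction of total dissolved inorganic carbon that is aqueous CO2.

α₀ = 1 / (1 + K1/[H⁺] + K1K2/[H⁺]²) = 1 / (1 + 10^+2.04 + 10^+0.04)
   = 1 / (1 + 109.65 + 1.0965) = 1/111.74 = 0.008949

α₀ = 0.00895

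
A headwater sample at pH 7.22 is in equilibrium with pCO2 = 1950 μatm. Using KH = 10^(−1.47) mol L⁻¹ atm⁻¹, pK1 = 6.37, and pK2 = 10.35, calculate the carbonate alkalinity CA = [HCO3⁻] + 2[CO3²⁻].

CA = 0.468 mmol/L

[CO2*] = KH · pCO2 = 10^(−1.47) × 1950×10^-6 = 6.607×10^-5 mol/L
α₀ = 1/(1 + K1/[H⁺] + K1K2/[H⁺]²) = 1/(1 + 10^+0.85 + 10^-2.28) = 0.1237
DIC = [CO2*]/α₀ = 6.607×10^-5 / 0.1237 = 0.5342 mmol/L
CA = (α₁ + 2α₂)·DIC = (0.8757 + 2×0.0006491) × 0.5342 = 0.468 mmol/L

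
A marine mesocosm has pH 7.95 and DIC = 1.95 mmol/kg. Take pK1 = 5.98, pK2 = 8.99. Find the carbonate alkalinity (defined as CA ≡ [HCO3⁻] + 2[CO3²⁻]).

CA = 2.09 mmol/kg

CA = [HCO3⁻] + 2[CO3²⁻] = (α₁ + 2α₂)·DIC
At pH 7.95: [H⁺]/K1 = 10^-1.97 = 0.010715, K2/[H⁺] = 10^-1.04 = 0.091201
α₁ = 1/(1 + 0.010715 + 0.091201) = 1/1.1019 = 0.9075; α₂ = α₁·K2/[H⁺] = 0.08277
α₁ + 2α₂ = 1.0730
CA = 1.0730 × 1.95 = 2.09 mmol/kg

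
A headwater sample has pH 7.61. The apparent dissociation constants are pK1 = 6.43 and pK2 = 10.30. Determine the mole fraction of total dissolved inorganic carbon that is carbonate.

α₂ = 0.00191

α₂ = 1 / (1 + [H⁺]/K2 + [H⁺]²/(K1K2)) = 1 / (1 + 10^+2.69 + 10^+1.51)
   = 1 / (1 + 489.78 + 32.359) = 1/523.14 = 0.001912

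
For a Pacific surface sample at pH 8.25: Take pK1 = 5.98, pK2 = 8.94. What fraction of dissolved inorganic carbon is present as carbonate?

α₂ = 1 / (1 + [H⁺]/K2 + [H⁺]²/(K1K2)) = 1 / (1 + 10^+0.69 + 10^-1.58)
   = 1 / (1 + 4.8978 + 0.026303) = 1/5.9241 = 0.1688

α₂ = 0.169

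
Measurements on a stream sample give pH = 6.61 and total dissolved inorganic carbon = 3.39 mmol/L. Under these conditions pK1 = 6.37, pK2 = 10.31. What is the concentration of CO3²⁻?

α₂ = 1 / (1 + [H⁺]/K2 + [H⁺]²/(K1K2)) = 1 / (1 + 10^+3.70 + 10^+3.46)
   = 1 / (1 + 5011.9 + 2884.0) = 1/7896.9 = 0.0001266
[CO3²⁻] = α₂ × DIC = 0.0001266 × 3.39 = 0.000429 mmol/L = 0.429 μmol/L

[CO3²⁻] = 0.429 μmol/L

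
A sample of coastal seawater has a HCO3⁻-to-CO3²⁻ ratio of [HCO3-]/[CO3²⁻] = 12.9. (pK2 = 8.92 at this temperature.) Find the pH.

pH = 7.81

From K2 = [H⁺][CO3²⁻]/[HCO3-]:  pH = pK2 − log₁₀([HCO3-]/[CO3²⁻])
log₁₀(12.9) = +1.111
pH = 8.92 − (+1.111) = 7.81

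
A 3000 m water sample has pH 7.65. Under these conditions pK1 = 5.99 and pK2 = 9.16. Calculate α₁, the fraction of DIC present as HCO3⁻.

α₁ = 1 / (1 + [H⁺]/K1 + K2/[H⁺]) = 1 / (1 + 10^-1.66 + 10^-1.51)
   = 1 / (1 + 0.021878 + 0.030903) = 1/1.0528 = 0.9499

α₁ = 0.950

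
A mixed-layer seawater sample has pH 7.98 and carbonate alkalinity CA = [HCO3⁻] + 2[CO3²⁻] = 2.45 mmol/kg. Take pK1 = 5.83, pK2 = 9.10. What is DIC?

CA = [HCO3⁻] + 2[CO3²⁻] = (α₁ + 2α₂)·DIC
At pH 7.98: [H⁺]/K1 = 10^-2.15 = 0.0070795, K2/[H⁺] = 10^-1.12 = 0.075858
α₁ = 1/(1 + 0.0070795 + 0.075858) = 1/1.0829 = 0.9234; α₂ = α₁·K2/[H⁺] = 0.07005
α₁ + 2α₂ = 1.0635
DIC = CA / (α₁ + 2α₂) = 2.45 / 1.0635 = 2.30 mmol/kg

DIC = 2.30 mmol/kg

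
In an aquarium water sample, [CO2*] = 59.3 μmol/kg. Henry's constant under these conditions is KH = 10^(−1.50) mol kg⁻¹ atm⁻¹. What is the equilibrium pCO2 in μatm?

pCO2 = 1880 μatm

KH = 10^(−1.50) = 3.162×10^-2 mol kg⁻¹ atm⁻¹
pCO2 = [CO2*]/KH = 59.3×10^-6 / 3.162×10^-2 = 1.88×10^-3 atm = 1880 μatm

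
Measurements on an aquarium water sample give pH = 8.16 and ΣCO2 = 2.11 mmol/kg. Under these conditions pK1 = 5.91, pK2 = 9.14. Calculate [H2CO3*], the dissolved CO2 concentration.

[CO2*] = 10.7 μmol/kg

α₀ = 1 / (1 + K1/[H⁺] + K1K2/[H⁺]²) = 1 / (1 + 10^+2.25 + 10^+1.27)
   = 1 / (1 + 177.83 + 18.621) = 1/197.45 = 0.005065
[CO2*] = α₀ × DIC = 0.005065 × 2.11 = 0.0107 mmol/kg = 10.7 μmol/kg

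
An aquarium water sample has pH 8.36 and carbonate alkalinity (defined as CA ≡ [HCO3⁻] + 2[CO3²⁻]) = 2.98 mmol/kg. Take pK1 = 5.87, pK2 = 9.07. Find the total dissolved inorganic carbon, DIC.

CA = [HCO3⁻] + 2[CO3²⁻] = (α₁ + 2α₂)·DIC
At pH 8.36: [H⁺]/K1 = 10^-2.49 = 0.0032359, K2/[H⁺] = 10^-0.71 = 0.19498
α₁ = 1/(1 + 0.0032359 + 0.19498) = 1/1.1982 = 0.8346; α₂ = α₁·K2/[H⁺] = 0.1627
α₁ + 2α₂ = 1.1600
DIC = CA / (α₁ + 2α₂) = 2.98 / 1.1600 = 2.57 mmol/kg

DIC = 2.57 mmol/kg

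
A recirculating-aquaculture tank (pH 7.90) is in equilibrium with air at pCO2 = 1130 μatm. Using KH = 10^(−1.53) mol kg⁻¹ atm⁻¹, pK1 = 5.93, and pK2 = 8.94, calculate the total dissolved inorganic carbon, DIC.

[CO2*] = KH · pCO2 = 10^(−1.53) × 1130×10^-6 = 3.335×10^-5 mol/kg
α₀ = 1/(1 + K1/[H⁺] + K1K2/[H⁺]²) = 1/(1 + 10^+1.97 + 10^+0.93) = 0.009724
DIC = [CO2*]/α₀ = 3.335×10^-5 / 0.009724 = 3.43 mmol/kg

DIC = 3.43 mmol/kg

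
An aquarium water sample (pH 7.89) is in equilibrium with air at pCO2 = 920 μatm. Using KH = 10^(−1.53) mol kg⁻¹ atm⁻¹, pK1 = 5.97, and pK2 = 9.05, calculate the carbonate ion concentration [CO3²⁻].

[CO2*] = KH · pCO2 = 10^(−1.53) × 920×10^-6 = 2.715×10^-5 mol/kg
α₀ = 1/(1 + K1/[H⁺] + K1K2/[H⁺]²) = 1/(1 + 10^+1.92 + 10^+0.76) = 0.01112
DIC = [CO2*]/α₀ = 2.715×10^-5 / 0.01112 = 2.442 mmol/kg
[CO3²⁻] = α₂·DIC; α₂ = 0.06399, so [CO3²⁻] = 0.06399 × 2.442 = 0.156 mmol/kg

[CO3²⁻] = 0.156 mmol/kg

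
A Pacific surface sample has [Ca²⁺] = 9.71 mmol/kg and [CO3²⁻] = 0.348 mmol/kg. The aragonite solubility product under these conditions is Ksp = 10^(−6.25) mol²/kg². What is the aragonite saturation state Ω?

Ksp = 10^(−6.25) = 5.623×10^-7
Ω = [Ca²⁺][CO3²⁻]/Ksp = (9.71×10^-3)(0.348×10^-3) / 5.623×10^-7 = 6.01

Ω = 6.01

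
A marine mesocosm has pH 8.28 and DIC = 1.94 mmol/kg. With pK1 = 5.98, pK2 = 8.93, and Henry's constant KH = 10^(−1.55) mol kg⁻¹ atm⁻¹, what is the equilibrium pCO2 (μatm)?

pCO2 = 281 μatm

α₀ = 1 / (1 + K1/[H⁺] + K1K2/[H⁺]²) = 1 / (1 + 10^+2.30 + 10^+1.65)
   = 1 / (1 + 199.53 + 44.668) = 1/245.19 = 0.004078
[CO2*] = α₀ × DIC = 0.004078 × 1.94 = 0.007912 mmol/kg = 7.912 μmol/kg
pCO2 = [CO2*]/KH = 7.912×10^-6 / 2.818×10^-2 = 281 μatm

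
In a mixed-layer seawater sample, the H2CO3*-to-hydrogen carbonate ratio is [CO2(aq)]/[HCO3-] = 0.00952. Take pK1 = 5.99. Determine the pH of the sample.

pH = 8.01

From K1 = [H⁺][HCO3-]/[CO2(aq)]:  pH = pK1 − log₁₀([CO2(aq)]/[HCO3-])
log₁₀(0.00952) = -2.021
pH = 5.99 − (-2.021) = 8.01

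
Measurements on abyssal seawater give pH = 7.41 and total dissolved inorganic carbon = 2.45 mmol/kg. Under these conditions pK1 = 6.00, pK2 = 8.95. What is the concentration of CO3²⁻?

α₂ = 1 / (1 + [H⁺]/K2 + [H⁺]²/(K1K2)) = 1 / (1 + 10^+1.54 + 10^+0.13)
   = 1 / (1 + 34.674 + 1.3490) = 1/37.023 = 0.02701
[CO3²⁻] = α₂ × DIC = 0.02701 × 2.45 = 0.0662 mmol/kg

[CO3²⁻] = 0.0662 mmol/kg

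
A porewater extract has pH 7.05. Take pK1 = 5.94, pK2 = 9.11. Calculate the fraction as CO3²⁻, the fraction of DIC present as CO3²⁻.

α₂ = 0.00802

α₂ = 1 / (1 + [H⁺]/K2 + [H⁺]²/(K1K2)) = 1 / (1 + 10^+2.06 + 10^+0.95)
   = 1 / (1 + 114.82 + 8.9125) = 1/124.73 = 0.008017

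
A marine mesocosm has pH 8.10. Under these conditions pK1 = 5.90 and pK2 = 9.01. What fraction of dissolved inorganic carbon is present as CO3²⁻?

α₂ = 1 / (1 + [H⁺]/K2 + [H⁺]²/(K1K2)) = 1 / (1 + 10^+0.91 + 10^-1.29)
   = 1 / (1 + 8.1283 + 0.051286) = 1/9.1796 = 0.1089

α₂ = 0.109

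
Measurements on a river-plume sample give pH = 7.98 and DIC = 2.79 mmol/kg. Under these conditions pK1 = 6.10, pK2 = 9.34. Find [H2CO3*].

α₀ = 1 / (1 + K1/[H⁺] + K1K2/[H⁺]²) = 1 / (1 + 10^+1.88 + 10^+0.52)
   = 1 / (1 + 75.858 + 3.3113) = 1/80.169 = 0.01247
[CO2*] = α₀ × DIC = 0.01247 × 2.79 = 0.0348 mmol/kg

[CO2*] = 0.0348 mmol/kg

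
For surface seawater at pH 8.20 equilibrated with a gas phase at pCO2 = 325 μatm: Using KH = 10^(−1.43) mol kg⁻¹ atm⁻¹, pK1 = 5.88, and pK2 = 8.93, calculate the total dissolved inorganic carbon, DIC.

[CO2*] = KH · pCO2 = 10^(−1.43) × 325×10^-6 = 1.207×10^-5 mol/kg
α₀ = 1/(1 + K1/[H⁺] + K1K2/[H⁺]²) = 1/(1 + 10^+2.32 + 10^+1.59) = 0.004019
DIC = [CO2*]/α₀ = 1.207×10^-5 / 0.004019 = 3.00 mmol/kg

DIC = 3.00 mmol/kg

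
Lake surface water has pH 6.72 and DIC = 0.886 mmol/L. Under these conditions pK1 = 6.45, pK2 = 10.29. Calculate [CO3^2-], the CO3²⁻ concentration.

α₂ = 1 / (1 + [H⁺]/K2 + [H⁺]²/(K1K2)) = 1 / (1 + 10^+3.57 + 10^+3.30)
   = 1 / (1 + 3715.4 + 1995.3) = 1/5711.6 = 0.0001751
[CO3²⁻] = α₂ × DIC = 0.0001751 × 0.886 = 0.000155 mmol/L = 0.155 μmol/L

[CO3²⁻] = 0.155 μmol/L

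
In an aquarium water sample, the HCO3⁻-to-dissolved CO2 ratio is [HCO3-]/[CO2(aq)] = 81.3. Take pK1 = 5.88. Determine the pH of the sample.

pH = 7.79

From K1 = [H⁺][HCO3-]/[CO2(aq)]:  pH = pK1 + log₁₀([HCO3-]/[CO2(aq)])
log₁₀(81.3) = +1.910
pH = 5.88 + (+1.910) = 7.79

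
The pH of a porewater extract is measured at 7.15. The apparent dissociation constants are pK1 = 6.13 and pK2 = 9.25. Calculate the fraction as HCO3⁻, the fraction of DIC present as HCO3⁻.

α₁ = 0.906

α₁ = 1 / (1 + [H⁺]/K1 + K2/[H⁺]) = 1 / (1 + 10^-1.02 + 10^-2.10)
   = 1 / (1 + 0.095499 + 0.0079433) = 1/1.1034 = 0.9063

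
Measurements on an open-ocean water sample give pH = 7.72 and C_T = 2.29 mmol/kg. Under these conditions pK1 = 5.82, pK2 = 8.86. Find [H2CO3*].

α₀ = 1 / (1 + K1/[H⁺] + K1K2/[H⁺]²) = 1 / (1 + 10^+1.90 + 10^+0.76)
   = 1 / (1 + 79.433 + 5.7544) = 1/86.187 = 0.01160
[CO2*] = α₀ × DIC = 0.01160 × 2.29 = 0.0266 mmol/kg

[CO2*] = 0.0266 mmol/kg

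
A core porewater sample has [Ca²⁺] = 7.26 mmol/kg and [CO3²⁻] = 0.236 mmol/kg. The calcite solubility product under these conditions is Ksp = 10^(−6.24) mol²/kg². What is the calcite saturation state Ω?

Ksp = 10^(−6.24) = 5.754×10^-7
Ω = [Ca²⁺][CO3²⁻]/Ksp = (7.26×10^-3)(0.236×10^-3) / 5.754×10^-7 = 2.98

Ω = 2.98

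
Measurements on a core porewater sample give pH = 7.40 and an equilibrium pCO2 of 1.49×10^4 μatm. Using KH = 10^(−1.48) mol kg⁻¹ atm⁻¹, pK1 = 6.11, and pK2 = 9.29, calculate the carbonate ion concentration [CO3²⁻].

[CO2*] = KH · pCO2 = 10^(−1.48) × 1.49×10^4×10^-6 = 4.934×10^-4 mol/kg
α₀ = 1/(1 + K1/[H⁺] + K1K2/[H⁺]²) = 1/(1 + 10^+1.29 + 10^-0.60) = 0.04819
DIC = [CO2*]/α₀ = 4.934×10^-4 / 0.04819 = 10.24 mmol/kg
[CO3²⁻] = α₂·DIC; α₂ = 0.01211, so [CO3²⁻] = 0.01211 × 10.24 = 0.124 mmol/kg

[CO3²⁻] = 0.124 mmol/kg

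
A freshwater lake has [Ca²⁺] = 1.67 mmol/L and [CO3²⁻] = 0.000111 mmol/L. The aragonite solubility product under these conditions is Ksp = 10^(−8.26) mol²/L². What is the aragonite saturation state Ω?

Ω = 0.0337

Ksp = 10^(−8.26) = 5.495×10^-9
Ω = [Ca²⁺][CO3²⁻]/Ksp = (1.67×10^-3)(0.000111×10^-3) / 5.495×10^-9 = 0.0337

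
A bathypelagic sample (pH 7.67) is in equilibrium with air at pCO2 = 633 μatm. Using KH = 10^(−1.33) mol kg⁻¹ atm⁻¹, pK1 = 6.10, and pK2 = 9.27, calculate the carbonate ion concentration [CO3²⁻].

[CO2*] = KH · pCO2 = 10^(−1.33) × 633×10^-6 = 2.961×10^-5 mol/kg
α₀ = 1/(1 + K1/[H⁺] + K1K2/[H⁺]²) = 1/(1 + 10^+1.57 + 10^-0.03) = 0.02558
DIC = [CO2*]/α₀ = 2.961×10^-5 / 0.02558 = 1.157 mmol/kg
[CO3²⁻] = α₂·DIC; α₂ = 0.02388, so [CO3²⁻] = 0.02388 × 1.157 = 0.0276 mmol/kg

[CO3²⁻] = 0.0276 mmol/kg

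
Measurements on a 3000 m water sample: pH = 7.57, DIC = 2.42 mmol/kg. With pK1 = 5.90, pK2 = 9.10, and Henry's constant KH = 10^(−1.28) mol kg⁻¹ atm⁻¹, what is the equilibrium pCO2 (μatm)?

pCO2 = 938 μatm

α₀ = 1 / (1 + K1/[H⁺] + K1K2/[H⁺]²) = 1 / (1 + 10^+1.67 + 10^+0.14)
   = 1 / (1 + 46.774 + 1.3804) = 1/49.154 = 0.02034
[CO2*] = α₀ × DIC = 0.02034 × 2.42 = 0.04923 mmol/kg
pCO2 = [CO2*]/KH = 4.923×10^-5 / 5.248×10^-2 = 938 μatm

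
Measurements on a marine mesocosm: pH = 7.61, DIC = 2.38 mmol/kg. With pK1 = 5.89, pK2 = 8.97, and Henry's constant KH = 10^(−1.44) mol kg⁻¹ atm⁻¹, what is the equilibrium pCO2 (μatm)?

pCO2 = 1180 μatm

α₀ = 1 / (1 + K1/[H⁺] + K1K2/[H⁺]²) = 1 / (1 + 10^+1.72 + 10^+0.36)
   = 1 / (1 + 52.481 + 2.2909) = 1/55.772 = 0.01793
[CO2*] = α₀ × DIC = 0.01793 × 2.38 = 0.04267 mmol/kg
pCO2 = [CO2*]/KH = 4.267×10^-5 / 3.631×10^-2 = 1180 μatm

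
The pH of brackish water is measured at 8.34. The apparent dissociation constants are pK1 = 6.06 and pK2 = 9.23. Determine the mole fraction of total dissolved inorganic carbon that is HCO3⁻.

α₁ = 1 / (1 + [H⁺]/K1 + K2/[H⁺]) = 1 / (1 + 10^-2.28 + 10^-0.89)
   = 1 / (1 + 0.0052481 + 0.12882) = 1/1.1341 = 0.8818

α₁ = 0.882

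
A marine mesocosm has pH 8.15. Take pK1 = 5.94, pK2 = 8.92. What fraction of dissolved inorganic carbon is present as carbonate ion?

α₂ = 1 / (1 + [H⁺]/K2 + [H⁺]²/(K1K2)) = 1 / (1 + 10^+0.77 + 10^-1.44)
   = 1 / (1 + 5.8884 + 0.036308) = 1/6.9247 = 0.1444

α₂ = 0.144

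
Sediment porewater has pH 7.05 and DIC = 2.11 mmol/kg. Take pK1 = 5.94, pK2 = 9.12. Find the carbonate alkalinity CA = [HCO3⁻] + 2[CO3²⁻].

CA = 1.98 mmol/kg

CA = [HCO3⁻] + 2[CO3²⁻] = (α₁ + 2α₂)·DIC
At pH 7.05: [H⁺]/K1 = 10^-1.11 = 0.077625, K2/[H⁺] = 10^-2.07 = 0.0085114
α₁ = 1/(1 + 0.077625 + 0.0085114) = 1/1.0861 = 0.9207; α₂ = α₁·K2/[H⁺] = 0.007836
α₁ + 2α₂ = 0.9364
CA = 0.9364 × 2.11 = 1.98 mmol/kg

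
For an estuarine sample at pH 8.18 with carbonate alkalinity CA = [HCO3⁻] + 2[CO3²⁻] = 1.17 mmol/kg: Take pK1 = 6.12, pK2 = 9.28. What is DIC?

DIC = 1.10 mmol/kg

CA = [HCO3⁻] + 2[CO3²⁻] = (α₁ + 2α₂)·DIC
At pH 8.18: [H⁺]/K1 = 10^-2.06 = 0.0087096, K2/[H⁺] = 10^-1.10 = 0.079433
α₁ = 1/(1 + 0.0087096 + 0.079433) = 1/1.0881 = 0.9190; α₂ = α₁·K2/[H⁺] = 0.07300
α₁ + 2α₂ = 1.0650
DIC = CA / (α₁ + 2α₂) = 1.17 / 1.0650 = 1.10 mmol/kg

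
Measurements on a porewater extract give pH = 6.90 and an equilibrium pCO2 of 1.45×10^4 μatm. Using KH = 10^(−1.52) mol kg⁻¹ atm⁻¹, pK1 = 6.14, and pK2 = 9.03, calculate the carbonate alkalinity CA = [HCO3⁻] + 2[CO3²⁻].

CA = 2.56 mmol/kg

[CO2*] = KH · pCO2 = 10^(−1.52) × 1.45×10^4×10^-6 = 4.379×10^-4 mol/kg
α₀ = 1/(1 + K1/[H⁺] + K1K2/[H⁺]²) = 1/(1 + 10^+0.76 + 10^-1.37) = 0.1471
DIC = [CO2*]/α₀ = 4.379×10^-4 / 0.1471 = 2.976 mmol/kg
CA = (α₁ + 2α₂)·DIC = (0.8466 + 2×0.006276) × 2.976 = 2.56 mmol/kg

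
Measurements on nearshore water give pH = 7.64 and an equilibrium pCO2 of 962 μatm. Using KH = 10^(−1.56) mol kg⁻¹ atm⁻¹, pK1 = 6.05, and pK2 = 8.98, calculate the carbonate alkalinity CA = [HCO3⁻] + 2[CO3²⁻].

[CO2*] = KH · pCO2 = 10^(−1.56) × 962×10^-6 = 2.650×10^-5 mol/kg
α₀ = 1/(1 + K1/[H⁺] + K1K2/[H⁺]²) = 1/(1 + 10^+1.59 + 10^+0.25) = 0.02399
DIC = [CO2*]/α₀ = 2.650×10^-5 / 0.02399 = 1.104 mmol/kg
CA = (α₁ + 2α₂)·DIC = (0.9333 + 2×0.04266) × 1.104 = 1.13 mmol/kg

CA = 1.13 mmol/kg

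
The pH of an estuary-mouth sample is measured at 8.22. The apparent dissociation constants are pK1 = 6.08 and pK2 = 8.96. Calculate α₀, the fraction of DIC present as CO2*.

α₀ = 1 / (1 + K1/[H⁺] + K1K2/[H⁺]²) = 1 / (1 + 10^+2.14 + 10^+1.40)
   = 1 / (1 + 138.04 + 25.119) = 1/164.16 = 0.006092

α₀ = 0.00609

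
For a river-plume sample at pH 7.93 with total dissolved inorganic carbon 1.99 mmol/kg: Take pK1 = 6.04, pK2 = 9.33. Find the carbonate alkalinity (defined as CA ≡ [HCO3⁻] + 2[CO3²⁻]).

CA = [HCO3⁻] + 2[CO3²⁻] = (α₁ + 2α₂)·DIC
At pH 7.93: [H⁺]/K1 = 10^-1.89 = 0.012882, K2/[H⁺] = 10^-1.40 = 0.039811
α₁ = 1/(1 + 0.012882 + 0.039811) = 1/1.0527 = 0.9499; α₂ = α₁·K2/[H⁺] = 0.03782
α₁ + 2α₂ = 1.0256
CA = 1.0256 × 1.99 = 2.04 mmol/kg

CA = 2.04 mmol/kg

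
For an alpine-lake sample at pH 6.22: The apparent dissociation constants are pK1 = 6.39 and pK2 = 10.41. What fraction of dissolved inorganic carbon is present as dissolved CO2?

α₀ = 0.597

α₀ = 1 / (1 + K1/[H⁺] + K1K2/[H⁺]²) = 1 / (1 + 10^-0.17 + 10^-4.36)
   = 1 / (1 + 0.67608 + 4.3652×10^-5) = 1/1.6761 = 0.5966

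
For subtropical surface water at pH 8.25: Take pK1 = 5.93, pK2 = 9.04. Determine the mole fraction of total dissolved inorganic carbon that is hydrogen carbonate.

α₁ = 0.857

α₁ = 1 / (1 + [H⁺]/K1 + K2/[H⁺]) = 1 / (1 + 10^-2.32 + 10^-0.79)
   = 1 / (1 + 0.0047863 + 0.16218) = 1/1.1670 = 0.8569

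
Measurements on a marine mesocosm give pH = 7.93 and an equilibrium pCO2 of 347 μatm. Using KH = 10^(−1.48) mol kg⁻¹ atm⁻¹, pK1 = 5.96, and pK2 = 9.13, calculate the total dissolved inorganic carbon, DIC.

DIC = 1.15 mmol/kg

[CO2*] = KH · pCO2 = 10^(−1.48) × 347×10^-6 = 1.149×10^-5 mol/kg
α₀ = 1/(1 + K1/[H⁺] + K1K2/[H⁺]²) = 1/(1 + 10^+1.97 + 10^+0.77) = 0.009979
DIC = [CO2*]/α₀ = 1.149×10^-5 / 0.009979 = 1.15 mmol/kg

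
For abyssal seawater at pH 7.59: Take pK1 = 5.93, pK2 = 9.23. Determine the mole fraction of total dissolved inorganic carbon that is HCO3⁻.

α₁ = 0.957

α₁ = 1 / (1 + [H⁺]/K1 + K2/[H⁺]) = 1 / (1 + 10^-1.66 + 10^-1.64)
   = 1 / (1 + 0.021878 + 0.022909) = 1/1.0448 = 0.9571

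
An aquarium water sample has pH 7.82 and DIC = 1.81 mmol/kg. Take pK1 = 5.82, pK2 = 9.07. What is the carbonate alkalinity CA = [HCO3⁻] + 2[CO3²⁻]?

CA = [HCO3⁻] + 2[CO3²⁻] = (α₁ + 2α₂)·DIC
At pH 7.82: [H⁺]/K1 = 10^-2.00 = 0.010000, K2/[H⁺] = 10^-1.25 = 0.056234
α₁ = 1/(1 + 0.010000 + 0.056234) = 1/1.0662 = 0.9379; α₂ = α₁·K2/[H⁺] = 0.05274
α₁ + 2α₂ = 1.0434
CA = 1.0434 × 1.81 = 1.89 mmol/kg

CA = 1.89 mmol/kg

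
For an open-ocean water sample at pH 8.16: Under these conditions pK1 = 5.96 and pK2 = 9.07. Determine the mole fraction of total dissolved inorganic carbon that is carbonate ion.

α₂ = 0.109

α₂ = 1 / (1 + [H⁺]/K2 + [H⁺]²/(K1K2)) = 1 / (1 + 10^+0.91 + 10^-1.29)
   = 1 / (1 + 8.1283 + 0.051286) = 1/9.1796 = 0.1089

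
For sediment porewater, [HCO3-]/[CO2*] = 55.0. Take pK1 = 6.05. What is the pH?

pH = 7.79

From K1 = [H⁺][HCO3-]/[CO2*]:  pH = pK1 + log₁₀([HCO3-]/[CO2*])
log₁₀(55.0) = +1.740
pH = 6.05 + (+1.740) = 7.79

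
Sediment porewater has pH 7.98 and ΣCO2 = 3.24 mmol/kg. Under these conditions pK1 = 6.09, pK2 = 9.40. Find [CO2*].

[CO2*] = 0.0397 mmol/kg

α₀ = 1 / (1 + K1/[H⁺] + K1K2/[H⁺]²) = 1 / (1 + 10^+1.89 + 10^+0.47)
   = 1 / (1 + 77.625 + 2.9512) = 1/81.576 = 0.01226
[CO2*] = α₀ × DIC = 0.01226 × 3.24 = 0.0397 mmol/kg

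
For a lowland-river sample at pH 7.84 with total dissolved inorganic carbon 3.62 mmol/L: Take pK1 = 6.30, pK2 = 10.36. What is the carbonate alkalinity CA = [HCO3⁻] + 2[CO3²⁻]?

CA = 3.53 mmol/L

CA = [HCO3⁻] + 2[CO3²⁻] = (α₁ + 2α₂)·DIC
At pH 7.84: [H⁺]/K1 = 10^-1.54 = 0.028840, K2/[H⁺] = 10^-2.52 = 0.0030200
α₁ = 1/(1 + 0.028840 + 0.0030200) = 1/1.0319 = 0.9691; α₂ = α₁·K2/[H⁺] = 0.002927
α₁ + 2α₂ = 0.9750
CA = 0.9750 × 3.62 = 3.53 mmol/L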